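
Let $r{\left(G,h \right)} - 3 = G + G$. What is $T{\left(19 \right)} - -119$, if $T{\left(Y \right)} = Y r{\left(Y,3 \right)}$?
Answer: $898$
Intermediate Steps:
$r{\left(G,h \right)} = 3 + 2 G$ ($r{\left(G,h \right)} = 3 + \left(G + G\right) = 3 + 2 G$)
$T{\left(Y \right)} = Y \left(3 + 2 Y\right)$
$T{\left(19 \right)} - -119 = 19 \left(3 + 2 \cdot 19\right) - -119 = 19 \left(3 + 38\right) + 119 = 19 \cdot 41 + 119 = 779 + 119 = 898$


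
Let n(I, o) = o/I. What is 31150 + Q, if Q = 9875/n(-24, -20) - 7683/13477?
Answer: 579503317/13477 ≈ 42999.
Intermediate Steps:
Q = 159694767/13477 (Q = 9875/((-20/(-24))) - 7683/13477 = 9875/((-20*(-1/24))) - 7683*1/13477 = 9875/(⅚) - 7683/13477 = 9875*(6/5) - 7683/13477 = 11850 - 7683/13477 = 159694767/13477 ≈ 11849.)
31150 + Q = 31150 + 159694767/13477 = 579503317/13477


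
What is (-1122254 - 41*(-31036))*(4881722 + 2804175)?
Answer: 1154590819134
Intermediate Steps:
(-1122254 - 41*(-31036))*(4881722 + 2804175) = (-1122254 + 1272476)*7685897 = 150222*7685897 = 1154590819134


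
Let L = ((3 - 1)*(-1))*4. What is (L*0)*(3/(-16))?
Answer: 0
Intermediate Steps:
L = -8 (L = (2*(-1))*4 = -2*4 = -8)
(L*0)*(3/(-16)) = (-8*0)*(3/(-16)) = 0*(3*(-1/16)) = 0*(-3/16) = 0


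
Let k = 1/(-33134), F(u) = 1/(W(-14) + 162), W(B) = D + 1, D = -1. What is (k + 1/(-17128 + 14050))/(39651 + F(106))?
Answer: -18106/2021932718899 ≈ -8.9548e-9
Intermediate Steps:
W(B) = 0 (W(B) = -1 + 1 = 0)
F(u) = 1/162 (F(u) = 1/(0 + 162) = 1/162)
k = -1/33134 ≈ -3.0180e-5
(k + 1/(-17128 + 14050))/(39651 + F(106)) = (-1/33134 + 1/(-17128 + 14050))/(39651 + 1/162) = (-1/33134 + 1/(-3078))/(6423463/162) = (-1/33134 - 1/3078)*(162/6423463) = -9053/25496613*162/6423463 = -18106/2021932718899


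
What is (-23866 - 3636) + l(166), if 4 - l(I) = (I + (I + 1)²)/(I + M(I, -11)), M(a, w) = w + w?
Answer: -3987767/144 ≈ -27693.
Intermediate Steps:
M(a, w) = 2*w
l(I) = 4 - (I + (1 + I)²)/(-22 + I) (l(I) = 4 - (I + (I + 1)²)/(I + 2*(-11)) = 4 - (I + (1 + I)²)/(I - 22) = 4 - (I + (1 + I)²)/(-22 + I))
(-23866 - 3636) + l(166) = (-23866 - 3636) + (-89 + 166 - 1*166²)/(-22 + 166) = -27502 + (-89 + 166 - 1*27556)/144 = -27502 + (-89 + 166 - 27556)/144 = -27502 + (1/144)*(-27479) = -27502 - 27479/144 = -3987767/144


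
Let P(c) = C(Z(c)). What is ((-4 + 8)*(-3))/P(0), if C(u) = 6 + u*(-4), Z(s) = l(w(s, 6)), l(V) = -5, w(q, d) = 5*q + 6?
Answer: -6/13 ≈ -0.46154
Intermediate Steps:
w(q, d) = 6 + 5*q
Z(s) = -5
C(u) = 6 - 4*u
P(c) = 26 (P(c) = 6 - 4*(-5) = 6 + 20 = 26)
((-4 + 8)*(-3))/P(0) = ((-4 + 8)*(-3))/26 = (4*(-3))*(1/26) = -12*1/26 = -6/13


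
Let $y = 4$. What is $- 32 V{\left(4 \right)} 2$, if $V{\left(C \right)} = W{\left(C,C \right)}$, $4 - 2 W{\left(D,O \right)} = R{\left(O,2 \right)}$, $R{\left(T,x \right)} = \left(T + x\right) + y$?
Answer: $192$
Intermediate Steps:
$R{\left(T,x \right)} = 4 + T + x$ ($R{\left(T,x \right)} = \left(T + x\right) + 4 = 4 + T + x$)
$W{\left(D,O \right)} = -1 - \frac{O}{2}$ ($W{\left(D,O \right)} = 2 - \frac{4 + O + 2}{2} = 2 - \frac{6 + O}{2} = 2 - \left(3 + \frac{O}{2}\right) = -1 - \frac{O}{2}$)
$V{\left(C \right)} = -1 - \frac{C}{2}$
$- 32 V{\left(4 \right)} 2 = - 32 \left(-1 - 2\right) 2 = \left(-32\right) \left(-3\right) 2 = 96 \cdot 2 = 192$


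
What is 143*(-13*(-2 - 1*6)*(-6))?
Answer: -89232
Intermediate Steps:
143*(-13*(-2 - 1*6)*(-6)) = 143*(-13*(-2 - 6)*(-6)) = 143*(-13*(-8)*(-6)) = 143*(104*(-6)) = 143*(-624) = -89232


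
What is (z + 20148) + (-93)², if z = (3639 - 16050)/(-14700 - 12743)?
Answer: 790288482/27443 ≈ 28797.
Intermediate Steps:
z = 12411/27443 (z = -12411/(-27443) = -12411*(-1/27443) = 12411/27443 ≈ 0.45225)
(z + 20148) + (-93)² = (12411/27443 + 20148) + (-93)² = 552933975/27443 + 8649 = 790288482/27443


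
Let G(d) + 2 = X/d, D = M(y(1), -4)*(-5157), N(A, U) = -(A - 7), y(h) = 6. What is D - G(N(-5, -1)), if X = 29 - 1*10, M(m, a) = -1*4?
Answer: 247541/12 ≈ 20628.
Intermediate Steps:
M(m, a) = -4
N(A, U) = 7 - A (N(A, U) = -(-7 + A) = 7 - A)
D = 20628 (D = -4*(-5157) = 20628)
X = 19 (X = 29 - 10 = 19)
G(d) = -2 + 19/d
D - G(N(-5, -1)) = 20628 - (-2 + 19/(7 - 1*(-5))) = 20628 - (-2 + 19/(7 + 5)) = 20628 - (-2 + 19/12) = 20628 - 1*(-5/12) = 20628 + 5/12 = 247541/12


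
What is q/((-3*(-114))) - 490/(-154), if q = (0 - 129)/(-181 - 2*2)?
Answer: 738623/231990 ≈ 3.1839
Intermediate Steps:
q = 129/185 (q = -129/(-181 - 4) = -129/(-185) = -129*(-1/185) = 129/185 ≈ 0.69730)
q/((-3*(-114))) - 490/(-154) = 129/(185*((-3*(-114)))) - 490/(-154) = (129/185)/342 - 490*(-1/154) = (129/185)*(1/342) + 35/11 = 43/21090 + 35/11 = 738623/231990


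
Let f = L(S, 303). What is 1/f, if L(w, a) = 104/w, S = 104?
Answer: 1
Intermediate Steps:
f = 1 (f = 104/104 = 104*(1/104) = 1)
1/f = 1/1 = 1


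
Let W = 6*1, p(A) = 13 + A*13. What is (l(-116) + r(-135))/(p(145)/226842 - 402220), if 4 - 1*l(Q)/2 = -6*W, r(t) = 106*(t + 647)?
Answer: -6164658192/45620193671 ≈ -0.13513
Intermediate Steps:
r(t) = 68582 + 106*t (r(t) = 106*(647 + t) = 68582 + 106*t)
p(A) = 13 + 13*A
W = 6
l(Q) = 80 (l(Q) = 8 - (-12)*6 = 8 - 2*(-36) = 8 + 72 = 80)
(l(-116) + r(-135))/(p(145)/226842 - 402220) = (80 + (68582 + 106*(-135)))/((13 + 13*145)/226842 - 402220) = (80 + (68582 - 14310))/((13 + 1885)*(1/226842) - 402220) = (80 + 54272)/(1898*(1/226842) - 402220) = 54352/(949/113421 - 402220) = 54352/(-45620193671/113421) = 54352*(-113421/45620193671) = -6164658192/45620193671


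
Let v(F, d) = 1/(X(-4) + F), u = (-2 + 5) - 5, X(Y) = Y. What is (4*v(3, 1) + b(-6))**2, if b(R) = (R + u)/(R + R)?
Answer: 100/9 ≈ 11.111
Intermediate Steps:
u = -2 (u = 3 - 5 = -2)
v(F, d) = 1/(-4 + F)
b(R) = (-2 + R)/(2*R) (b(R) = (R - 2)/(R + R) = (-2 + R)/((2*R)) = (-2 + R)*(1/(2*R)) = (-2 + R)/(2*R))
(4*v(3, 1) + b(-6))**2 = (4/(-4 + 3) + (1/2)*(-2 - 6)/(-6))**2 = (4/(-1) + (1/2)*(-1/6)*(-8))**2 = (4*(-1) + 2/3)**2 = (-4 + 2/3)**2 = (-10/3)**2 = 100/9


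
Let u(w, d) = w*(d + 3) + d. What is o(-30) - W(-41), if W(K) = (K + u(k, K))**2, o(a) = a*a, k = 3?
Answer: -37516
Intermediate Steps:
o(a) = a**2
u(w, d) = d + w*(3 + d) (u(w, d) = w*(3 + d) + d = d + w*(3 + d))
W(K) = (9 + 5*K)**2 (W(K) = (K + (K + 3*3 + K*3))**2 = (K + (K + 9 + 3*K))**2 = (K + (9 + 4*K))**2 = (9 + 5*K)**2)
o(-30) - W(-41) = (-30)**2 - (9 + 5*(-41))**2 = 900 - (9 - 205)**2 = 900 - 1*(-196)**2 = 900 - 1*38416 = 900 - 38416 = -37516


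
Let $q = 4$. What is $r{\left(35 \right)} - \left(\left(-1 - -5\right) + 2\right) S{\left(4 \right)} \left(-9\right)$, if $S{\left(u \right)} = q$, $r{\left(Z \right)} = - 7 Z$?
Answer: $-29$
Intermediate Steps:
$S{\left(u \right)} = 4$
$r{\left(35 \right)} - \left(\left(-1 - -5\right) + 2\right) S{\left(4 \right)} \left(-9\right) = \left(-7\right) 35 - \left(\left(-1 - -5\right) + 2\right) 4 \left(-9\right) = -245 - \left(\left(-1 + 5\right) + 2\right) 4 \left(-9\right) = -245 - \left(4 + 2\right) 4 \left(-9\right) = -245 - 6 \cdot 4 \left(-9\right) = -245 - 24 \left(-9\right) = -245 - -216 = -245 + 216 = -29$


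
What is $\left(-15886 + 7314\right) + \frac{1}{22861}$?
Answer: $- \frac{195964491}{22861} \approx -8572.0$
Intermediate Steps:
$\left(-15886 + 7314\right) + \frac{1}{22861} = -8572 + \frac{1}{22861} = - \frac{195964491}{22861}$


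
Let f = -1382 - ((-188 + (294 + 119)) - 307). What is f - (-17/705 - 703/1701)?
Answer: -519480656/399735 ≈ -1299.6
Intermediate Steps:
f = -1300 (f = -1382 - ((-188 + 413) - 307) = -1382 - (225 - 307) = -1382 - 1*(-82) = -1382 + 82 = -1300)
f - (-17/705 - 703/1701) = -1300 - (-17/705 - 703/1701) = -1300 - 1*(-174844/399735) = -1300 + 174844/399735 = -519480656/399735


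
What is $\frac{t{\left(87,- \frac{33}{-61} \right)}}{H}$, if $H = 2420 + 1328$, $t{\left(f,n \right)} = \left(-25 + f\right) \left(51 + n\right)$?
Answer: $\frac{48732}{57157} \approx 0.8526$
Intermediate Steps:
$H = 3748$
$\frac{t{\left(87,- \frac{33}{-61} \right)}}{H} = \frac{-1275 - 25 \left(- \frac{33}{-61}\right) + 51 \cdot 87 + 87 \left(- \frac{33}{-61}\right)}{3748} = \left(-1275 - 25 \left(\left(-33\right) \left(- \frac{1}{61}\right)\right) + 4437 + 87 \left(\left(-33\right) \left(- \frac{1}{61}\right)\right)\right) \frac{1}{3748} = \left(-1275 - \frac{825}{61} + 4437 + 87 \cdot \frac{33}{61}\right) \frac{1}{3748} = \left(-1275 - \frac{825}{61} + 4437 + \frac{2871}{61}\right) \frac{1}{3748} = \frac{194928}{61} \cdot \frac{1}{3748} = \frac{48732}{57157}$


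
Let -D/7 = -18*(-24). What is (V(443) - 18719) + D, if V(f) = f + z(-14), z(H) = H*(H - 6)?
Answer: -21020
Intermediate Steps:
z(H) = H*(-6 + H)
V(f) = 280 + f (V(f) = f - 14*(-6 - 14) = f - 14*(-20) = f + 280 = 280 + f)
D = -3024 (D = -(-126)*(-24) = -7*432 = -3024)
(V(443) - 18719) + D = ((280 + 443) - 18719) - 3024 = (723 - 18719) - 3024 = -17996 - 3024 = -21020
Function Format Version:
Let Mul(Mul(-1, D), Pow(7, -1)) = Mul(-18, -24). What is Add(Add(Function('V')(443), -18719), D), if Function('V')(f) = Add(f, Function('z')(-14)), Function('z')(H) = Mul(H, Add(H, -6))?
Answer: -21020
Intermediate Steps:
Function('z')(H) = Mul(H, Add(-6, H))
Function('V')(f) = Add(280, f) (Function('V')(f) = Add(f, Mul(-14, Add(-6, -14))) = Add(f, Mul(-14, -20)) = Add(f, 280) = Add(280, f))
D = -3024 (D = Mul(-7, Mul(-18, -24)) = Mul(-7, 432) = -3024)
Add(Add(Function('V')(443), -18719), D) = Add(Add(Add(280, 443), -18719), -3024) = Add(Add(723, -18719), -3024) = Add(-17996, -3024) = -21020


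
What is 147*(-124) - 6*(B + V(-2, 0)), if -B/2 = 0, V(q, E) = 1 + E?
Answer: -18234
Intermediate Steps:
B = 0 (B = -2*0 = 0)
147*(-124) - 6*(B + V(-2, 0)) = 147*(-124) - 6*(0 + (1 + 0)) = -18228 - 6*(0 + 1) = -18228 - 6*1 = -18228 - 6 = -18234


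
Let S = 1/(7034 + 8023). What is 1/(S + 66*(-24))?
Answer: -15057/23850287 ≈ -0.00063131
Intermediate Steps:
S = 1/15057 ≈ 6.6414e-5
1/(S + 66*(-24)) = 1/(1/15057 + 66*(-24)) = 1/(1/15057 - 1584) = 1/(-23850287/15057) = -15057/23850287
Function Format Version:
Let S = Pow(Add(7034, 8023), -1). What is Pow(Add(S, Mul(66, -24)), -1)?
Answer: Rational(-15057, 23850287) ≈ -0.00063131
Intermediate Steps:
S = Rational(1, 15057) (S = Pow(15057, -1) = Rational(1, 15057) ≈ 6.6414e-5)
Pow(Add(S, Mul(66, -24)), -1) = Pow(Add(Rational(1, 15057), Mul(66, -24)), -1) = Pow(Add(Rational(1, 15057), -1584), -1) = Pow(Rational(-23850287, 15057), -1) = Rational(-15057, 23850287)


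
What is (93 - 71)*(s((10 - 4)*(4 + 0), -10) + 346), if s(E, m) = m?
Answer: 7392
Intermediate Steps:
(93 - 71)*(s((10 - 4)*(4 + 0), -10) + 346) = (93 - 71)*(-10 + 346) = 22*336 = 7392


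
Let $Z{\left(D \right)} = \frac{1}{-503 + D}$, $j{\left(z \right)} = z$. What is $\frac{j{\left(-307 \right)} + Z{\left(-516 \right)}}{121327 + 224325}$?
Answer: $- \frac{156417}{176109694} \approx -0.00088818$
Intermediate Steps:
$\frac{j{\left(-307 \right)} + Z{\left(-516 \right)}}{121327 + 224325} = \frac{-307 + \frac{1}{-503 - 516}}{121327 + 224325} = \frac{-307 + \frac{1}{-1019}}{345652} = \left(-307 - \frac{1}{1019}\right) \frac{1}{345652} = \left(- \frac{312834}{1019}\right) \frac{1}{345652} = - \frac{156417}{176109694}$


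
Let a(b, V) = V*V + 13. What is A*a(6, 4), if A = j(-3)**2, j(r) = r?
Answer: 261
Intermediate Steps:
a(b, V) = 13 + V**2 (a(b, V) = V**2 + 13 = 13 + V**2)
A = 9 (A = (-3)**2 = 9)
A*a(6, 4) = 9*(13 + 4**2) = 9*(13 + 16) = 9*29 = 261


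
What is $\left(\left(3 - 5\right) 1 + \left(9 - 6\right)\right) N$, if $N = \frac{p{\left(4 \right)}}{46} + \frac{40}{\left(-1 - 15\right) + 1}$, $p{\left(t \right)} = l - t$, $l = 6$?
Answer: $- \frac{181}{69} \approx -2.6232$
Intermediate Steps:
$p{\left(t \right)} = 6 - t$
$N = - \frac{181}{69}$ ($N = \frac{6 - 4}{46} + \frac{40}{\left(-1 - 15\right) + 1} = \left(6 - 4\right) \frac{1}{46} + \frac{40}{-16 + 1} = 2 \cdot \frac{1}{46} + \frac{40}{-15} = \frac{1}{23} + 40 \left(- \frac{1}{15}\right) = \frac{1}{23} - \frac{8}{3} = - \frac{181}{69} \approx -2.6232$)
$\left(\left(3 - 5\right) 1 + \left(9 - 6\right)\right) N = \left(\left(3 - 5\right) 1 + \left(9 - 6\right)\right) \left(- \frac{181}{69}\right) = \left(\left(-2\right) 1 + 3\right) \left(- \frac{181}{69}\right) = \left(-2 + 3\right) \left(- \frac{181}{69}\right) = 1 \left(- \frac{181}{69}\right) = - \frac{181}{69}$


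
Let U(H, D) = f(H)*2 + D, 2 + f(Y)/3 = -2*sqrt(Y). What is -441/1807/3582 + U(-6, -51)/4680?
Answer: -194607/14383720 - I*sqrt(6)/390 ≈ -0.01353 - 0.0062807*I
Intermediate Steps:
f(Y) = -6 - 6*sqrt(Y) (f(Y) = -6 + 3*(-2*sqrt(Y)) = -6 - 6*sqrt(Y))
U(H, D) = -12 + D - 12*sqrt(H) (U(H, D) = (-6 - 6*sqrt(H))*2 + D = (-12 - 12*sqrt(H)) + D = -12 + D - 12*sqrt(H))
-441/1807/3582 + U(-6, -51)/4680 = -441/1807/3582 + (-12 - 51 - 12*I*sqrt(6))/4680 = -441*1/1807*(1/3582) + (-12 - 51 - 12*I*sqrt(6))*(1/4680) = -441/1807*1/3582 + (-12 - 51 - 12*I*sqrt(6))*(1/4680) = -49/719186 + (-63 - 12*I*sqrt(6))*(1/4680) = -49/719186 + (-7/520 - I*sqrt(6)/390) = -194607/14383720 - I*sqrt(6)/390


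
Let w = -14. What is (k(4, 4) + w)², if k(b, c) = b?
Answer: 100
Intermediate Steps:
(k(4, 4) + w)² = (4 - 14)² = (-10)² = 100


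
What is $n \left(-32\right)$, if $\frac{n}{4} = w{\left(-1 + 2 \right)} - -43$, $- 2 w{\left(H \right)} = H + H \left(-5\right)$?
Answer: $-5760$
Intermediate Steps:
$w{\left(H \right)} = 2 H$ ($w{\left(H \right)} = - \frac{H + H \left(-5\right)}{2} = - \frac{H - 5 H}{2} = - \frac{\left(-4\right) H}{2} = 2 H$)
$n = 180$ ($n = 4 \left(2 \left(-1 + 2\right) - -43\right) = 4 \left(2 \cdot 1 + 43\right) = 4 \left(2 + 43\right) = 4 \cdot 45 = 180$)
$n \left(-32\right) = 180 \left(-32\right) = -5760$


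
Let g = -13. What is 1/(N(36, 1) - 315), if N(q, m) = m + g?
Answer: -1/327 ≈ -0.0030581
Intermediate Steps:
N(q, m) = -13 + m (N(q, m) = m - 13 = -13 + m)
1/(N(36, 1) - 315) = 1/((-13 + 1) - 315) = 1/(-12 - 315) = 1/(-327) = -1/327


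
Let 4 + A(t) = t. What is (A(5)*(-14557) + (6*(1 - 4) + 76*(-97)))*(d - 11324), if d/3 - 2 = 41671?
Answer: -2495264165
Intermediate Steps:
d = 125019 (d = 6 + 3*41671 = 6 + 125013 = 125019)
A(t) = -4 + t
(A(5)*(-14557) + (6*(1 - 4) + 76*(-97)))*(d - 11324) = ((-4 + 5)*(-14557) + (6*(1 - 4) + 76*(-97)))*(125019 - 11324) = (1*(-14557) + (6*(-3) - 7372))*113695 = (-14557 + (-18 - 7372))*113695 = (-14557 - 7390)*113695 = -21947*113695 = -2495264165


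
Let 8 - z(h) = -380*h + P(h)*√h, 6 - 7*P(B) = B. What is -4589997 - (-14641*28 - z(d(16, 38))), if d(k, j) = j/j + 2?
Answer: -4178901 - 3*√3/7 ≈ -4.1789e+6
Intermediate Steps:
P(B) = 6/7 - B/7
d(k, j) = 3 (d(k, j) = 1 + 2 = 3)
z(h) = 8 + 380*h - √h*(6/7 - h/7) (z(h) = 8 - (-380*h + (6/7 - h/7)*√h) = 8 - (-380*h + √h*(6/7 - h/7)) = 8 + (380*h - √h*(6/7 - h/7)) = 8 + 380*h - √h*(6/7 - h/7))
-4589997 - (-14641*28 - z(d(16, 38))) = -4589997 - (-14641*28 - (8 + 380*3 + √3*(-6 + 3)/7)) = -4589997 - (-409948 - (8 + 1140 + (⅐)*√3*(-3))) = -4589997 - (-409948 - (8 + 1140 - 3*√3/7)) = -4589997 - (-409948 - (1148 - 3*√3/7)) = -4589997 - (-409948 + (-1148 + 3*√3/7)) = -4589997 - (-411096 + 3*√3/7) = -4589997 + (411096 - 3*√3/7) = -4178901 - 3*√3/7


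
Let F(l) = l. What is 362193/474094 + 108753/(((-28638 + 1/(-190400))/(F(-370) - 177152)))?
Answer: 1742710802918923917393/2585080596742894 ≈ 6.7414e+5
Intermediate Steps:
362193/474094 + 108753/(((-28638 + 1/(-190400))/(F(-370) - 177152))) = 362193/474094 + 108753/(((-28638 + 1/(-190400))/(-370 - 177152))) = 362193*(1/474094) + 108753/(((-28638 - 1/190400)/(-177522))) = 362193/474094 + 108753/((-5452675201/190400*(-1/177522))) = 362193/474094 + 108753/(5452675201/33800188800) = 362193/474094 + 108753*(33800188800/5452675201) = 362193/474094 + 3675871932566400/5452675201 = 1742710802918923917393/2585080596742894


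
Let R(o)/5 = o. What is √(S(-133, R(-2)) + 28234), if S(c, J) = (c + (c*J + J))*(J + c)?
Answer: 9*I*√1747 ≈ 376.17*I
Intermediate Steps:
R(o) = 5*o
S(c, J) = (J + c)*(J + c + J*c) (S(c, J) = (c + (J*c + J))*(J + c) = (c + (J + J*c))*(J + c) = (J + c + J*c)*(J + c) = (J + c)*(J + c + J*c))
√(S(-133, R(-2)) + 28234) = √(((5*(-2))² + (-133)² + (5*(-2))*(-133)² - 133*(5*(-2))² + 2*(5*(-2))*(-133)) + 28234) = √(((-10)² + 17689 - 10*17689 - 133*(-10)² + 2*(-10)*(-133)) + 28234) = √((100 + 17689 - 176890 - 133*100 + 2660) + 28234) = √((100 + 17689 - 176890 - 13300 + 2660) + 28234) = √(-169741 + 28234) = √(-141507) = 9*I*√1747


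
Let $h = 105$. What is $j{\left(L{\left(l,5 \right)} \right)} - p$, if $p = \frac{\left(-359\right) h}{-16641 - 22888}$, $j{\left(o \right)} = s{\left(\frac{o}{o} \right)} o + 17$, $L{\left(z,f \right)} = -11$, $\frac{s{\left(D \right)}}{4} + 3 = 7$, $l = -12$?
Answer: $- \frac{903258}{5647} \approx -159.95$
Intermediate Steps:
$s{\left(D \right)} = 16$ ($s{\left(D \right)} = -12 + 4 \cdot 7 = -12 + 28 = 16$)
$j{\left(o \right)} = 17 + 16 o$ ($j{\left(o \right)} = 16 o + 17 = 17 + 16 o$)
$p = \frac{5385}{5647}$ ($p = \frac{\left(-359\right) 105}{-16641 - 22888} = - \frac{37695}{-39529} = \left(-37695\right) \left(- \frac{1}{39529}\right) = \frac{5385}{5647} \approx 0.9536$)
$j{\left(L{\left(l,5 \right)} \right)} - p = \left(17 + 16 \left(-11\right)\right) - \frac{5385}{5647} = \left(17 - 176\right) - \frac{5385}{5647} = -159 - \frac{5385}{5647} = - \frac{903258}{5647}$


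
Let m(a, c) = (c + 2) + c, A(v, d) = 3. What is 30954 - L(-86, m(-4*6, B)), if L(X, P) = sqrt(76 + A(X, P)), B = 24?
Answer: 30954 - sqrt(79) ≈ 30945.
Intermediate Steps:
m(a, c) = 2 + 2*c (m(a, c) = (2 + c) + c = 2 + 2*c)
L(X, P) = sqrt(79) (L(X, P) = sqrt(76 + 3) = sqrt(79))
30954 - L(-86, m(-4*6, B)) = 30954 - sqrt(79)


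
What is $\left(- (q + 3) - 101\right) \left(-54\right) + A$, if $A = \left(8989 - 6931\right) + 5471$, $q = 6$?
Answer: $13469$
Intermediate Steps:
$A = 7529$ ($A = 2058 + 5471 = 7529$)
$\left(- (q + 3) - 101\right) \left(-54\right) + A = \left(- (6 + 3) - 101\right) \left(-54\right) + 7529 = \left(\left(-1\right) 9 - 101\right) \left(-54\right) + 7529 = \left(-9 - 101\right) \left(-54\right) + 7529 = \left(-110\right) \left(-54\right) + 7529 = 5940 + 7529 = 13469$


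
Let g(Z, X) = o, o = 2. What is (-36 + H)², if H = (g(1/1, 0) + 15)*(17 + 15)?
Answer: 258064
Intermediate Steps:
g(Z, X) = 2
H = 544 (H = (2 + 15)*(17 + 15) = 17*32 = 544)
(-36 + H)² = (-36 + 544)² = 508² = 258064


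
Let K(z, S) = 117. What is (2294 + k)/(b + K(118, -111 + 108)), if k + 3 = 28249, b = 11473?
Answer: 3054/1159 ≈ 2.6350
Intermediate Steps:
k = 28246 (k = -3 + 28249 = 28246)
(2294 + k)/(b + K(118, -111 + 108)) = (2294 + 28246)/(11473 + 117) = 30540/11590 = 30540*(1/11590) = 3054/1159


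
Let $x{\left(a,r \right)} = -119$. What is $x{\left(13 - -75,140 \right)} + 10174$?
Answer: $10055$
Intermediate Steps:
$x{\left(13 - -75,140 \right)} + 10174 = -119 + 10174 = 10055$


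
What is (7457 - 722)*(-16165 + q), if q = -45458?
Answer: -415030905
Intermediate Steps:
(7457 - 722)*(-16165 + q) = (7457 - 722)*(-16165 - 45458) = 6735*(-61623) = -415030905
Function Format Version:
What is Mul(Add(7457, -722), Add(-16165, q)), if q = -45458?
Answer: -415030905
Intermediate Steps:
Mul(Add(7457, -722), Add(-16165, q)) = Mul(Add(7457, -722), Add(-16165, -45458)) = Mul(6735, -61623) = -415030905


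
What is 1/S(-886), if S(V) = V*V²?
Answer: -1/695506456 ≈ -1.4378e-9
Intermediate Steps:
S(V) = V³
1/S(-886) = 1/((-886)³) = 1/(-695506456) = -1/695506456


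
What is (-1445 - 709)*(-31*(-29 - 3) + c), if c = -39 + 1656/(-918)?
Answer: -34830898/17 ≈ -2.0489e+6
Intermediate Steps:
c = -2081/51 (c = -39 + 1656*(-1/918) = -39 - 92/51 = -2081/51 ≈ -40.804)
(-1445 - 709)*(-31*(-29 - 3) + c) = (-1445 - 709)*(-31*(-29 - 3) - 2081/51) = -2154*(-31*(-32) - 2081/51) = -2154*(992 - 2081/51) = -2154*48511/51 = -34830898/17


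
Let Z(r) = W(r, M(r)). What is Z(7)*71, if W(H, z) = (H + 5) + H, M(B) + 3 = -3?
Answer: 1349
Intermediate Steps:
M(B) = -6 (M(B) = -3 - 3 = -6)
W(H, z) = 5 + 2*H (W(H, z) = (5 + H) + H = 5 + 2*H)
Z(r) = 5 + 2*r
Z(7)*71 = (5 + 2*7)*71 = (5 + 14)*71 = 19*71 = 1349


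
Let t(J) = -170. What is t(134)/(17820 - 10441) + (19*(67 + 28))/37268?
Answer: 6983535/275000572 ≈ 0.025395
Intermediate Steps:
t(134)/(17820 - 10441) + (19*(67 + 28))/37268 = -170/(17820 - 10441) + (19*(67 + 28))/37268 = -170/7379 + (19*95)*(1/37268) = -170*1/7379 + 1805*(1/37268) = -170/7379 + 1805/37268 = 6983535/275000572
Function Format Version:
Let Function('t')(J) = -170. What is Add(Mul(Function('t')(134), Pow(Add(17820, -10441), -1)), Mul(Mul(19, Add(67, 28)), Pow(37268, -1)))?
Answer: Rational(6983535, 275000572) ≈ 0.025395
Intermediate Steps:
Add(Mul(Function('t')(134), Pow(Add(17820, -10441), -1)), Mul(Mul(19, Add(67, 28)), Pow(37268, -1))) = Add(Mul(-170, Pow(Add(17820, -10441), -1)), Mul(Mul(19, Add(67, 28)), Pow(37268, -1))) = Add(Mul(-170, Pow(7379, -1)), Mul(Mul(19, 95), Rational(1, 37268))) = Add(Mul(-170, Rational(1, 7379)), Mul(1805, Rational(1, 37268))) = Add(Rational(-170, 7379), Rational(1805, 37268)) = Rational(6983535, 275000572)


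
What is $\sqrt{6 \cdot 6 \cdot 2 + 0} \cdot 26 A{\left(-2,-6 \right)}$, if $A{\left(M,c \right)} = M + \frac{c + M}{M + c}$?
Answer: $- 156 \sqrt{2} \approx -220.62$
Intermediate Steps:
$A{\left(M,c \right)} = 1 + M$ ($A{\left(M,c \right)} = M + \frac{M + c}{M + c} = M + 1 = 1 + M$)
$\sqrt{6 \cdot 6 \cdot 2 + 0} \cdot 26 A{\left(-2,-6 \right)} = \sqrt{6 \cdot 6 \cdot 2 + 0} \cdot 26 \left(1 - 2\right) = \sqrt{36 \cdot 2 + 0} \cdot 26 \left(-1\right) = \sqrt{72 + 0} \cdot 26 \left(-1\right) = \sqrt{72} \cdot 26 \left(-1\right) = 6 \sqrt{2} \cdot 26 \left(-1\right) = 156 \sqrt{2} \left(-1\right) = - 156 \sqrt{2}$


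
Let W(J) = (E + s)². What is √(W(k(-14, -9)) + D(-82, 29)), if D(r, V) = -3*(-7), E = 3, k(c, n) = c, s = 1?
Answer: √37 ≈ 6.0828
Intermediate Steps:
W(J) = 16 (W(J) = (3 + 1)² = 4² = 16)
D(r, V) = 21
√(W(k(-14, -9)) + D(-82, 29)) = √(16 + 21) = √37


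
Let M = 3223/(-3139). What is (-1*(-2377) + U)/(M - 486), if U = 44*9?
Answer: -8704447/1528777 ≈ -5.6937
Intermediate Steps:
M = -3223/3139 (M = 3223*(-1/3139) = -3223/3139 ≈ -1.0268)
U = 396
(-1*(-2377) + U)/(M - 486) = (-1*(-2377) + 396)/(-3223/3139 - 486) = (2377 + 396)/(-1528777/3139) = 2773*(-3139/1528777) = -8704447/1528777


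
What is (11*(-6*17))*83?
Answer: -93126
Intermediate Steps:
(11*(-6*17))*83 = (11*(-102))*83 = -1122*83 = -93126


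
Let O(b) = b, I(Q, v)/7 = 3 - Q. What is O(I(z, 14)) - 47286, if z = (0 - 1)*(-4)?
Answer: -47293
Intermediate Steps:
z = 4 (z = -1*(-4) = 4)
I(Q, v) = 21 - 7*Q (I(Q, v) = 7*(3 - Q) = 21 - 7*Q)
O(I(z, 14)) - 47286 = (21 - 7*4) - 47286 = (21 - 28) - 47286 = -7 - 47286 = -47293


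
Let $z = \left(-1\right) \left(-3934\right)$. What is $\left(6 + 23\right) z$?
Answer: $114086$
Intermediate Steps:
$z = 3934$
$\left(6 + 23\right) z = \left(6 + 23\right) 3934 = 29 \cdot 3934 = 114086$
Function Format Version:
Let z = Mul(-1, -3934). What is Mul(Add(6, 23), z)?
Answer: 114086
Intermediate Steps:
z = 3934
Mul(Add(6, 23), z) = Mul(Add(6, 23), 3934) = Mul(29, 3934) = 114086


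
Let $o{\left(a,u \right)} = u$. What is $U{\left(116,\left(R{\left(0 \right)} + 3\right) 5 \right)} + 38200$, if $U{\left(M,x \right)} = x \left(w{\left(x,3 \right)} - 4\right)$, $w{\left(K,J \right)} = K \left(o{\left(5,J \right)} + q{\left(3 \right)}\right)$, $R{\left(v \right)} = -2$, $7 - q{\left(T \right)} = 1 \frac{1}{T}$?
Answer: $\frac{115265}{3} \approx 38422.0$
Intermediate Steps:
$q{\left(T \right)} = 7 - \frac{1}{T}$ ($q{\left(T \right)} = 7 - 1 \frac{1}{T} = 7 - \frac{1}{T}$)
$w{\left(K,J \right)} = K \left(\frac{20}{3} + J\right)$ ($w{\left(K,J \right)} = K \left(J + \left(7 - \frac{1}{3}\right)\right) = K \left(J + \frac{20}{3}\right) = K \left(\frac{20}{3} + J\right)$)
$U{\left(M,x \right)} = x \left(-4 + \frac{29 x}{3}\right)$ ($U{\left(M,x \right)} = x \left(\frac{x \left(20 + 3 \cdot 3\right)}{3} - 4\right) = x \left(\frac{x \left(20 + 9\right)}{3} - 4\right) = x \left(\frac{1}{3} x 29 - 4\right) = x \left(\frac{29 x}{3} - 4\right) = x \left(-4 + \frac{29 x}{3}\right)$)
$U{\left(116,\left(R{\left(0 \right)} + 3\right) 5 \right)} + 38200 = \frac{\left(-2 + 3\right) 5 \left(-12 + 29 \left(-2 + 3\right) 5\right)}{3} + 38200 = \frac{1 \cdot 5 \left(-12 + 29 \cdot 1 \cdot 5\right)}{3} + 38200 = \frac{1}{3} \cdot 5 \left(-12 + 29 \cdot 5\right) + 38200 = \frac{1}{3} \cdot 5 \left(-12 + 145\right) + 38200 = \frac{1}{3} \cdot 5 \cdot 133 + 38200 = \frac{665}{3} + 38200 = \frac{115265}{3}$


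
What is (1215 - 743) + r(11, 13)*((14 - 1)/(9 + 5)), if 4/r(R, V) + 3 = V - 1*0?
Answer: 16533/35 ≈ 472.37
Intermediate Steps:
r(R, V) = 4/(-3 + V) (r(R, V) = 4/(-3 + (V - 1*0)) = 4/(-3 + (V + 0)) = 4/(-3 + V))
(1215 - 743) + r(11, 13)*((14 - 1)/(9 + 5)) = (1215 - 743) + (4/(-3 + 13))*((14 - 1)/(9 + 5)) = 472 + (4/10)*(13/14) = 472 + (4*(1/10))*(13*(1/14)) = 472 + (2/5)*(13/14) = 472 + 13/35 = 16533/35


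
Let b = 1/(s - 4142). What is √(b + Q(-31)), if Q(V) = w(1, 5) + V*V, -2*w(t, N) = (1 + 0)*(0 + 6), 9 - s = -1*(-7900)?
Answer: √15412418581/4011 ≈ 30.952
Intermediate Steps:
s = -7891 (s = 9 - (-1)*(-7900) = 9 - 1*7900 = 9 - 7900 = -7891)
w(t, N) = -3 (w(t, N) = -(1 + 0)*(0 + 6)/2 = -6/2 = -½*6 = -3)
b = -1/12033 (b = 1/(-7891 - 4142) = 1/(-12033) = -1/12033 ≈ -8.3105e-5)
Q(V) = -3 + V² (Q(V) = -3 + V*V = -3 + V²)
√(b + Q(-31)) = √(-1/12033 + (-3 + (-31)²)) = √(-1/12033 + (-3 + 961)) = √(-1/12033 + 958) = √(11527613/12033) = √15412418581/4011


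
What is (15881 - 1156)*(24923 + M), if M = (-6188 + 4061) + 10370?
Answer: 488369350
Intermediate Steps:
M = 8243 (M = -2127 + 10370 = 8243)
(15881 - 1156)*(24923 + M) = (15881 - 1156)*(24923 + 8243) = 14725*33166 = 488369350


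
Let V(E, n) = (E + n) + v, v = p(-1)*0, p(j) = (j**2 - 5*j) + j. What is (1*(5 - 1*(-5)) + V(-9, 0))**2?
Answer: 1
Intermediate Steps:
p(j) = j**2 - 4*j
v = 0 (v = -(-4 - 1)*0 = -1*(-5)*0 = 5*0 = 0)
V(E, n) = E + n (V(E, n) = (E + n) + 0 = E + n)
(1*(5 - 1*(-5)) + V(-9, 0))**2 = (1*(5 - 1*(-5)) + (-9 + 0))**2 = (1*(5 + 5) - 9)**2 = (1*10 - 9)**2 = (10 - 9)**2 = 1**2 = 1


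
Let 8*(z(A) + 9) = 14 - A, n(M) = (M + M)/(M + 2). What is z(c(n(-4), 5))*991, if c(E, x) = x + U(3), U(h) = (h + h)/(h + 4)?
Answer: -442977/56 ≈ -7910.3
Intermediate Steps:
n(M) = 2*M/(2 + M) (n(M) = (2*M)/(2 + M) = 2*M/(2 + M))
U(h) = 2*h/(4 + h) (U(h) = (2*h)/(4 + h) = 2*h/(4 + h))
c(E, x) = 6/7 + x (c(E, x) = x + 2*3/(4 + 3) = x + 2*3/7 = x + 2*3*(⅐) = x + 6/7 = 6/7 + x)
z(A) = -29/4 - A/8 (z(A) = -9 + (14 - A)/8 = -9 + (7/4 - A/8) = -29/4 - A/8)
z(c(n(-4), 5))*991 = (-29/4 - (6/7 + 5)/8)*991 = (-29/4 - ⅛*41/7)*991 = (-29/4 - 41/56)*991 = -447/56*991 = -442977/56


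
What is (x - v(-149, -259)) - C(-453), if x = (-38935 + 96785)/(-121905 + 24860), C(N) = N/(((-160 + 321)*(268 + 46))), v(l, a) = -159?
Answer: 11956545667/75477122 ≈ 158.41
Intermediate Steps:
C(N) = N/50554 (C(N) = N/((161*314)) = N/50554)
x = -890/1493 (x = 57850/(-97045) = 57850*(-1/97045) = -890/1493 ≈ -0.59612)
(x - v(-149, -259)) - C(-453) = (-890/1493 - 1*(-159)) - (-453)/50554 = (-890/1493 + 159) - 1*(-453/50554) = 236497/1493 + 453/50554 = 11956545667/75477122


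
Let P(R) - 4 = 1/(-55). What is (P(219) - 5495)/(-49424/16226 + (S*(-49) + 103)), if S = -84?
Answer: -2450174678/1881221925 ≈ -1.3024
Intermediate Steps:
P(R) = 219/55 (P(R) = 4 + 1/(-55) = 4 - 1/55 = 219/55)
(P(219) - 5495)/(-49424/16226 + (S*(-49) + 103)) = (219/55 - 5495)/(-49424/16226 + (-84*(-49) + 103)) = -302006/(55*(-49424*1/16226 + (4116 + 103))) = -302006/(55*(-24712/8113 + 4219)) = -302006/(55*34204035/8113) = -302006/55*8113/34204035 = -2450174678/1881221925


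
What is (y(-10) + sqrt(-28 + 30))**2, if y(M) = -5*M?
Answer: (50 + sqrt(2))**2 ≈ 2643.4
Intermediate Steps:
(y(-10) + sqrt(-28 + 30))**2 = (-5*(-10) + sqrt(-28 + 30))**2 = (50 + sqrt(2))**2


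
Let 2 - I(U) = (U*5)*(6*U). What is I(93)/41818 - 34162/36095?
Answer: -5397041988/754710355 ≈ -7.1511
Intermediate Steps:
I(U) = 2 - 30*U² (I(U) = 2 - U*5*6*U = 2 - 5*U*6*U = 2 - 30*U²)
I(93)/41818 - 34162/36095 = (2 - 30*93²)/41818 - 34162/36095 = (2 - 30*8649)*(1/41818) - 34162*1/36095 = (2 - 259470)*(1/41818) - 34162/36095 = -259468*1/41818 - 34162/36095 = -129734/20909 - 34162/36095 = -5397041988/754710355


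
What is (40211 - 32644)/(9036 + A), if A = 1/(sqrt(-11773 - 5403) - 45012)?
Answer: 19790748380927148/23632774141718551 + 2162*I*sqrt(4294)/23632774141718551 ≈ 0.83743 + 5.9948e-12*I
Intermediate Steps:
A = 1/(-45012 + 2*I*sqrt(4294)) (A = 1/(sqrt(-17176) - 45012) = 1/(2*I*sqrt(4294) - 45012) = 1/(-45012 + 2*I*sqrt(4294)) ≈ -2.2216e-5 - 6.469e-8*I)
(40211 - 32644)/(9036 + A) = (40211 - 32644)/(9036 + (-11253/506524330 - I*sqrt(4294)/1013048660)) = 7567/(4576953834627/506524330 - I*sqrt(4294)/1013048660)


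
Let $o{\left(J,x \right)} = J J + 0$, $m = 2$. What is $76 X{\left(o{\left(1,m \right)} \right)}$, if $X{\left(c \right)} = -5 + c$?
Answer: $-304$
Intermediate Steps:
$o{\left(J,x \right)} = J^{2}$ ($o{\left(J,x \right)} = J^{2} + 0 = J^{2}$)
$76 X{\left(o{\left(1,m \right)} \right)} = 76 \left(-5 + 1^{2}\right) = 76 \left(-5 + 1\right) = 76 \left(-4\right) = -304$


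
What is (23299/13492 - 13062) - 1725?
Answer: -199482905/13492 ≈ -14785.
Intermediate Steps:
(23299/13492 - 13062) - 1725 = -176209205/13492 - 1725 = -199482905/13492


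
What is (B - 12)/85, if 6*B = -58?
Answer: -13/51 ≈ -0.25490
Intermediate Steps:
B = -29/3 (B = (1/6)*(-58) = -29/3 ≈ -9.6667)
(B - 12)/85 = (-29/3 - 12)/85 = -65/3*1/85 = -13/51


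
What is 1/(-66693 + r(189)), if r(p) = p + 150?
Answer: -1/66354 ≈ -1.5071e-5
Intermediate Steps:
r(p) = 150 + p
1/(-66693 + r(189)) = 1/(-66693 + (150 + 189)) = 1/(-66693 + 339) = 1/(-66354) = -1/66354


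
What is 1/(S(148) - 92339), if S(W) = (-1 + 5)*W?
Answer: -1/91747 ≈ -1.0900e-5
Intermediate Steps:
S(W) = 4*W
1/(S(148) - 92339) = 1/(4*148 - 92339) = 1/(592 - 92339) = 1/(-91747) = -1/91747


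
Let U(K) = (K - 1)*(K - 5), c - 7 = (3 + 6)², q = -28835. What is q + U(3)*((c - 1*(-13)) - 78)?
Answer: -28927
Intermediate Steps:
c = 88 (c = 7 + (3 + 6)² = 7 + 9² = 7 + 81 = 88)
U(K) = (-1 + K)*(-5 + K)
q + U(3)*((c - 1*(-13)) - 78) = -28835 + (5 + 3² - 6*3)*((88 - 1*(-13)) - 78) = -28835 + (5 + 9 - 18)*((88 + 13) - 78) = -28835 - 4*(101 - 78) = -28835 - 4*23 = -28835 - 92 = -28927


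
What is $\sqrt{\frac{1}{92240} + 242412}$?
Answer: $\frac{17 \sqrt{446041099685}}{23060} \approx 492.35$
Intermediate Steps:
$\sqrt{\frac{1}{92240} + 242412} = \sqrt{\frac{22360082881}{92240}} = \frac{17 \sqrt{446041099685}}{23060}$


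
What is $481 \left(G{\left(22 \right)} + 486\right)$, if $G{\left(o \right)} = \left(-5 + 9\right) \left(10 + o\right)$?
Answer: $295334$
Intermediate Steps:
$G{\left(o \right)} = 40 + 4 o$ ($G{\left(o \right)} = 4 \left(10 + o\right) = 40 + 4 o$)
$481 \left(G{\left(22 \right)} + 486\right) = 481 \left(\left(40 + 4 \cdot 22\right) + 486\right) = 481 \left(\left(40 + 88\right) + 486\right) = 481 \left(128 + 486\right) = 481 \cdot 614 = 295334$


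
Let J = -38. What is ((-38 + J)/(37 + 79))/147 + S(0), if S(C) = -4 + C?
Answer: -17071/4263 ≈ -4.0045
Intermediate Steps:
((-38 + J)/(37 + 79))/147 + S(0) = ((-38 - 38)/(37 + 79))/147 + (-4 + 0) = -76/116*(1/147) - 4 = -76*1/116*(1/147) - 4 = -19/29*1/147 - 4 = -19/4263 - 4 = -17071/4263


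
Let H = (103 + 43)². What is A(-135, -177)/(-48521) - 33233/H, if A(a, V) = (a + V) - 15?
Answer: -1605528061/1034273636 ≈ -1.5523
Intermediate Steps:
A(a, V) = -15 + V + a (A(a, V) = (V + a) - 15 = -15 + V + a)
H = 21316 (H = 146² = 21316)
A(-135, -177)/(-48521) - 33233/H = (-15 - 177 - 135)/(-48521) - 33233/21316 = -327*(-1/48521) - 33233*1/21316 = 327/48521 - 33233/21316 = -1605528061/1034273636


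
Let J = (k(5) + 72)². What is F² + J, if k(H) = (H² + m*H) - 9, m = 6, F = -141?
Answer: 33805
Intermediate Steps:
k(H) = -9 + H² + 6*H (k(H) = (H² + 6*H) - 9 = -9 + H² + 6*H)
J = 13924 (J = ((-9 + 5² + 6*5) + 72)² = ((-9 + 25 + 30) + 72)² = (46 + 72)² = 118² = 13924)
F² + J = (-141)² + 13924 = 19881 + 13924 = 33805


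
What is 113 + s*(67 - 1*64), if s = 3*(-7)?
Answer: 50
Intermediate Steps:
s = -21
113 + s*(67 - 1*64) = 113 - 21*(67 - 1*64) = 113 - 21*(67 - 64) = 113 - 21*3 = 113 - 63 = 50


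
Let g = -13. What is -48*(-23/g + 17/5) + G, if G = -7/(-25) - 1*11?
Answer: -84124/325 ≈ -258.84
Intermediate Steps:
G = -268/25 (G = -7*(-1/25) - 11 = 7/25 - 11 = -268/25 ≈ -10.720)
-48*(-23/g + 17/5) + G = -48*(-23/(-13) + 17/5) - 268/25 = -48*(-23*(-1/13) + 17*(⅕)) - 268/25 = -48*(23/13 + 17/5) - 268/25 = -48*336/65 - 268/25 = -16128/65 - 268/25 = -84124/325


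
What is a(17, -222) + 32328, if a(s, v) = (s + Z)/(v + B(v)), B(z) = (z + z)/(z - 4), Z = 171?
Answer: 200945537/6216 ≈ 32327.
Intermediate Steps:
B(z) = 2*z/(-4 + z) (B(z) = (2*z)/(-4 + z) = 2*z/(-4 + z))
a(s, v) = (171 + s)/(v + 2*v/(-4 + v)) (a(s, v) = (s + 171)/(v + 2*v/(-4 + v)) = (171 + s)/(v + 2*v/(-4 + v)))
a(17, -222) + 32328 = (-4 - 222)*(171 + 17)/((-222)*(-2 - 222)) + 32328 = -1/222*(-226)*188/(-224) + 32328 = -1/222*(-1/224)*(-226)*188 + 32328 = -5311/6216 + 32328 = 200945537/6216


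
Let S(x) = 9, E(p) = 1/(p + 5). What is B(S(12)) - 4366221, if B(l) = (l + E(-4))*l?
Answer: -4366131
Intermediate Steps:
E(p) = 1/(5 + p)
B(l) = l*(1 + l) (B(l) = (l + 1/(5 - 4))*l = (l + 1/1)*l = (l + 1)*l = (1 + l)*l = l*(1 + l))
B(S(12)) - 4366221 = 9*(1 + 9) - 4366221 = 9*10 - 4366221 = 90 - 4366221 = -4366131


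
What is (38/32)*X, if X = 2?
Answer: 19/8 ≈ 2.3750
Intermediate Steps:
(38/32)*X = (38/32)*2 = (38*(1/32))*2 = (19/16)*2 = 19/8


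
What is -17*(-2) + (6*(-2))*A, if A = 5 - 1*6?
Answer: 46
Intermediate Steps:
A = -1 (A = 5 - 6 = -1)
-17*(-2) + (6*(-2))*A = -17*(-2) + (6*(-2))*(-1) = 34 - 12*(-1) = 34 + 12 = 46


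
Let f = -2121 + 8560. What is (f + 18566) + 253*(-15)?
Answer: 21210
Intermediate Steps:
f = 6439
(f + 18566) + 253*(-15) = (6439 + 18566) + 253*(-15) = 25005 - 3795 = 21210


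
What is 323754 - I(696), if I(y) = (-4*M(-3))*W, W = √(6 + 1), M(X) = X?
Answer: 323754 - 12*√7 ≈ 3.2372e+5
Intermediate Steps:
W = √7 ≈ 2.6458
I(y) = 12*√7 (I(y) = (-4*(-3))*√7 = 12*√7)
323754 - I(696) = 323754 - 12*√7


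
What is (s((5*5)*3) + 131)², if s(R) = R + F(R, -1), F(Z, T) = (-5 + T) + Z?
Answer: 75625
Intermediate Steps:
F(Z, T) = -5 + T + Z
s(R) = -6 + 2*R (s(R) = R + (-5 - 1 + R) = R + (-6 + R) = -6 + 2*R)
(s((5*5)*3) + 131)² = ((-6 + 2*((5*5)*3)) + 131)² = ((-6 + 2*(25*3)) + 131)² = ((-6 + 2*75) + 131)² = ((-6 + 150) + 131)² = (144 + 131)² = 275² = 75625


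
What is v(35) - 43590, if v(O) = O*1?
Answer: -43555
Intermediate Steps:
v(O) = O
v(35) - 43590 = 35 - 43590 = -43555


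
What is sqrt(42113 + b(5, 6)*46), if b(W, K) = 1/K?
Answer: sqrt(379086)/3 ≈ 205.23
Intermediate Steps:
sqrt(42113 + b(5, 6)*46) = sqrt(42113 + 46/6) = sqrt(42113 + (1/6)*46) = sqrt(42113 + 23/3) = sqrt(126362/3) = sqrt(379086)/3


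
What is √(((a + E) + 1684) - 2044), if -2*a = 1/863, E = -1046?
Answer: I*√4188582582/1726 ≈ 37.497*I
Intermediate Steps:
a = -1/1726 (a = -½/863 = -½*1/863 = -1/1726 ≈ -0.00057937)
√(((a + E) + 1684) - 2044) = √(((-1/1726 - 1046) + 1684) - 2044) = √((-1805397/1726 + 1684) - 2044) = √(1101187/1726 - 2044) = √(-2426757/1726) = I*√4188582582/1726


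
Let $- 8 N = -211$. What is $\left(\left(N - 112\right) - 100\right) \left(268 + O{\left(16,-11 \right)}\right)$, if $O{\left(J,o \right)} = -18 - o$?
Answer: $- \frac{387585}{8} \approx -48448.0$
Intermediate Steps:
$N = \frac{211}{8}$ ($N = \left(- \frac{1}{8}\right) \left(-211\right) = \frac{211}{8} \approx 26.375$)
$\left(\left(N - 112\right) - 100\right) \left(268 + O{\left(16,-11 \right)}\right) = \left(\left(\frac{211}{8} - 112\right) - 100\right) \left(268 - 7\right) = \left(- \frac{685}{8} - 100\right) \left(268 + \left(-18 + 11\right)\right) = - \frac{1485 \left(268 - 7\right)}{8} = \left(- \frac{1485}{8}\right) 261 = - \frac{387585}{8}$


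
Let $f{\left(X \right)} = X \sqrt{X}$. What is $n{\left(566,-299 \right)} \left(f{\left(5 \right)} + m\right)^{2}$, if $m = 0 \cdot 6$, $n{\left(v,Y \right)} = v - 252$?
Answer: $39250$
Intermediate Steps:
$n{\left(v,Y \right)} = -252 + v$
$f{\left(X \right)} = X^{\frac{3}{2}}$
$m = 0$
$n{\left(566,-299 \right)} \left(f{\left(5 \right)} + m\right)^{2} = \left(-252 + 566\right) \left(5^{\frac{3}{2}} + 0\right)^{2} = 314 \left(5 \sqrt{5} + 0\right)^{2} = 314 \left(5 \sqrt{5}\right)^{2} = 314 \cdot 125 = 39250$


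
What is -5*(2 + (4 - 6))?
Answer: 0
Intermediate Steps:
-5*(2 + (4 - 6)) = -5*(2 - 2) = -5*0 = 0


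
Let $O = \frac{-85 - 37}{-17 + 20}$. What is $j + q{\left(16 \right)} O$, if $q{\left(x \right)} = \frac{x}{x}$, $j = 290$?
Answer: $\frac{748}{3} \approx 249.33$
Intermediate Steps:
$q{\left(x \right)} = 1$
$O = - \frac{122}{3} \approx -40.667$
$j + q{\left(16 \right)} O = 290 + 1 \left(- \frac{122}{3}\right) = 290 - \frac{122}{3} = \frac{748}{3}$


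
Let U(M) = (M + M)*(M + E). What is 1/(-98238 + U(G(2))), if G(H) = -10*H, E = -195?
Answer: -1/89638 ≈ -1.1156e-5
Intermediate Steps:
U(M) = 2*M*(-195 + M) (U(M) = (M + M)*(M - 195) = (2*M)*(-195 + M) = 2*M*(-195 + M))
1/(-98238 + U(G(2))) = 1/(-98238 + 2*(-10*2)*(-195 - 10*2)) = 1/(-98238 + 2*(-20)*(-195 - 20)) = 1/(-98238 + 2*(-20)*(-215)) = 1/(-98238 + 8600) = 1/(-89638) = -1/89638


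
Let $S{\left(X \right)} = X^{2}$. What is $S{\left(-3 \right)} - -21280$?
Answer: $21289$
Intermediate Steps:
$S{\left(-3 \right)} - -21280 = \left(-3\right)^{2} - -21280 = 9 + 21280 = 21289$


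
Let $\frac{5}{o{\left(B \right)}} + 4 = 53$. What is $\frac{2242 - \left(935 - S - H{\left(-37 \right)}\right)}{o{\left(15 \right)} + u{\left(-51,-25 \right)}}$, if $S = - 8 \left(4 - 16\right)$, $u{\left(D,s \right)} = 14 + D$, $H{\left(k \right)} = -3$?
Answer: $- \frac{8575}{226} \approx -37.943$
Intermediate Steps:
$S = 96$ ($S = \left(-8\right) \left(-12\right) = 96$)
$o{\left(B \right)} = \frac{5}{49}$ ($o{\left(B \right)} = \frac{5}{-4 + 53} = \frac{5}{49}$)
$\frac{2242 - \left(935 - S - H{\left(-37 \right)}\right)}{o{\left(15 \right)} + u{\left(-51,-25 \right)}} = \frac{2242 + \left(\left(96 - 3\right) - 935\right)}{\frac{5}{49} + \left(14 - 51\right)} = \frac{2242 + \left(93 - 935\right)}{\frac{5}{49} - 37} = \frac{2242 + \left(93 - 935\right)}{- \frac{1808}{49}} = \left(2242 - 842\right) \left(- \frac{49}{1808}\right) = 1400 \left(- \frac{49}{1808}\right) = - \frac{8575}{226}$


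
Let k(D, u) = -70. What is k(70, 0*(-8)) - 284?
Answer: -354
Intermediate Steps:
k(70, 0*(-8)) - 284 = -70 - 284 = -354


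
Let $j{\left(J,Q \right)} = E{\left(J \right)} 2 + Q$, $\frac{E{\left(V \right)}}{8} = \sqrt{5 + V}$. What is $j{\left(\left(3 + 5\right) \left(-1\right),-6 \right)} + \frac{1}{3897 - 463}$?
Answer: $- \frac{20603}{3434} + 16 i \sqrt{3} \approx -5.9997 + 27.713 i$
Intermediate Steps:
$E{\left(V \right)} = 8 \sqrt{5 + V}$
$j{\left(J,Q \right)} = Q + 16 \sqrt{5 + J}$ ($j{\left(J,Q \right)} = 8 \sqrt{5 + J} 2 + Q = 16 \sqrt{5 + J} + Q = Q + 16 \sqrt{5 + J}$)
$j{\left(\left(3 + 5\right) \left(-1\right),-6 \right)} + \frac{1}{3897 - 463} = \left(-6 + 16 \sqrt{5 + \left(3 + 5\right) \left(-1\right)}\right) + \frac{1}{3897 - 463} = \left(-6 + 16 \sqrt{5 + 8 \left(-1\right)}\right) + \frac{1}{3434} = \left(-6 + 16 \sqrt{5 - 8}\right) + \frac{1}{3434} = \left(-6 + 16 \sqrt{-3}\right) + \frac{1}{3434} = \left(-6 + 16 i \sqrt{3}\right) + \frac{1}{3434} = - \frac{20603}{3434} + 16 i \sqrt{3}$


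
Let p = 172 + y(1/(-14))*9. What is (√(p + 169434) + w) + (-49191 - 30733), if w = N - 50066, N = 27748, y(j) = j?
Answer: -102242 + 5*√1329706/14 ≈ -1.0183e+5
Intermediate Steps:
p = 2399/14 (p = 172 + 9/(-14) = 172 - 1/14*9 = 172 - 9/14 = 2399/14 ≈ 171.36)
w = -22318 (w = 27748 - 50066 = -22318)
(√(p + 169434) + w) + (-49191 - 30733) = (√(2399/14 + 169434) - 22318) + (-49191 - 30733) = (√(2374475/14) - 22318) - 79924 = (5*√1329706/14 - 22318) - 79924 = (-22318 + 5*√1329706/14) - 79924 = -102242 + 5*√1329706/14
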